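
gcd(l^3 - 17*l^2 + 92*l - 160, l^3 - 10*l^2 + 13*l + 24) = l - 8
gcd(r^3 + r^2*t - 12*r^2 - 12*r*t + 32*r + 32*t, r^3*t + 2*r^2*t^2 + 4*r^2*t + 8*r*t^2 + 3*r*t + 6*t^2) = 1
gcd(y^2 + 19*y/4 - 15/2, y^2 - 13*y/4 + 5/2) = y - 5/4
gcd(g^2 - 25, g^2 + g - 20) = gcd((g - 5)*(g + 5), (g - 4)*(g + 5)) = g + 5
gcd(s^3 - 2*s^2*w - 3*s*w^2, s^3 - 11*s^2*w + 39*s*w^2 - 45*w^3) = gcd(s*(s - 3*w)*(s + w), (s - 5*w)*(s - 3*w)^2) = s - 3*w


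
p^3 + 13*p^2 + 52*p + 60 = (p + 2)*(p + 5)*(p + 6)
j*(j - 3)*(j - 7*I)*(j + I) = j^4 - 3*j^3 - 6*I*j^3 + 7*j^2 + 18*I*j^2 - 21*j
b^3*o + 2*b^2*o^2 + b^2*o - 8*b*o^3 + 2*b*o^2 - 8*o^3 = (b - 2*o)*(b + 4*o)*(b*o + o)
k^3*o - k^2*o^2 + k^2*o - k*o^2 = k*(k - o)*(k*o + o)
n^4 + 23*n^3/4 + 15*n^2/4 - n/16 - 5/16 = (n - 1/4)*(n + 1/2)^2*(n + 5)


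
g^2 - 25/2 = (g - 5*sqrt(2)/2)*(g + 5*sqrt(2)/2)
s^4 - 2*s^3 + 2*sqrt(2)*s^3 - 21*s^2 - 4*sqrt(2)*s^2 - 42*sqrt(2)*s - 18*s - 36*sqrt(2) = (s - 6)*(s + 1)*(s + 3)*(s + 2*sqrt(2))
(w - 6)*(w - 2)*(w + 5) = w^3 - 3*w^2 - 28*w + 60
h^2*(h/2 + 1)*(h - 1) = h^4/2 + h^3/2 - h^2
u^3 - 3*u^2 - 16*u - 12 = (u - 6)*(u + 1)*(u + 2)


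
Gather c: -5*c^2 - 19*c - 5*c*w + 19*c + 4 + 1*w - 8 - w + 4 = -5*c^2 - 5*c*w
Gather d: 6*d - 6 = 6*d - 6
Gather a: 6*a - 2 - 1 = 6*a - 3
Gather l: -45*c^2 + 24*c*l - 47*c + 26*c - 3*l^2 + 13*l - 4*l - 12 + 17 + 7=-45*c^2 - 21*c - 3*l^2 + l*(24*c + 9) + 12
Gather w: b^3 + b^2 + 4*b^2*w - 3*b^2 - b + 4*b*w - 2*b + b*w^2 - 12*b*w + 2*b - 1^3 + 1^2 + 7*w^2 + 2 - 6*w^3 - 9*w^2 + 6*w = b^3 - 2*b^2 - b - 6*w^3 + w^2*(b - 2) + w*(4*b^2 - 8*b + 6) + 2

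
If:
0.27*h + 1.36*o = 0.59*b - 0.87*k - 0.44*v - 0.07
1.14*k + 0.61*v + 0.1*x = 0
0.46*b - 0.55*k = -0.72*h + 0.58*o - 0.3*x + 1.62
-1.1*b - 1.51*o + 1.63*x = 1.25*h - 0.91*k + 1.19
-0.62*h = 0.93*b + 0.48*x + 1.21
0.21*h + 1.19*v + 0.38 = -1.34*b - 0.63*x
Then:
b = -2.43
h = 1.84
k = -1.16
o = -1.44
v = 2.19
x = -0.19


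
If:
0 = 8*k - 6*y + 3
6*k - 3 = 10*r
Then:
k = 3*y/4 - 3/8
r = 9*y/20 - 21/40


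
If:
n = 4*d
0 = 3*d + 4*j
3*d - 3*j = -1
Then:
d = -4/21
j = 1/7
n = -16/21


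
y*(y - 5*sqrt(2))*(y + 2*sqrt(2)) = y^3 - 3*sqrt(2)*y^2 - 20*y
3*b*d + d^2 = d*(3*b + d)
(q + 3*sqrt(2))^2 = q^2 + 6*sqrt(2)*q + 18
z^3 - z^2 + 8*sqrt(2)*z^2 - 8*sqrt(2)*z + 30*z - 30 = (z - 1)*(z + 3*sqrt(2))*(z + 5*sqrt(2))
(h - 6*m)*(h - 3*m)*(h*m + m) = h^3*m - 9*h^2*m^2 + h^2*m + 18*h*m^3 - 9*h*m^2 + 18*m^3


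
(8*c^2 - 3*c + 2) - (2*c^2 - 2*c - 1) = 6*c^2 - c + 3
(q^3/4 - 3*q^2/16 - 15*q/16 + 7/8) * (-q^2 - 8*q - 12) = -q^5/4 - 29*q^4/16 - 9*q^3/16 + 71*q^2/8 + 17*q/4 - 21/2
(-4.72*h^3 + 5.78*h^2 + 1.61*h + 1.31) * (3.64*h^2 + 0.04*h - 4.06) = -17.1808*h^5 + 20.8504*h^4 + 25.2548*h^3 - 18.634*h^2 - 6.4842*h - 5.3186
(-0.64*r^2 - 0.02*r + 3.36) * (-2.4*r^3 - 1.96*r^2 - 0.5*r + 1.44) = 1.536*r^5 + 1.3024*r^4 - 7.7048*r^3 - 7.4972*r^2 - 1.7088*r + 4.8384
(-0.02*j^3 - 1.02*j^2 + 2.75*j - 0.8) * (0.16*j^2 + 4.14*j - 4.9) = -0.0032*j^5 - 0.246*j^4 - 3.6848*j^3 + 16.255*j^2 - 16.787*j + 3.92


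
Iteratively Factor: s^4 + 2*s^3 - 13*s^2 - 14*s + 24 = (s + 2)*(s^3 - 13*s + 12) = (s - 1)*(s + 2)*(s^2 + s - 12) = (s - 1)*(s + 2)*(s + 4)*(s - 3)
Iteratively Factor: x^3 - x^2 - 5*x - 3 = (x - 3)*(x^2 + 2*x + 1) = (x - 3)*(x + 1)*(x + 1)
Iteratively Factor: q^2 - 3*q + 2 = (q - 2)*(q - 1)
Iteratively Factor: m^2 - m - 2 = (m - 2)*(m + 1)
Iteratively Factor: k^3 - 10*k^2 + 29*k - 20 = (k - 5)*(k^2 - 5*k + 4) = (k - 5)*(k - 4)*(k - 1)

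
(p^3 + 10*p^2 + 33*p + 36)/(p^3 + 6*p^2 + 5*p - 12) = (p + 3)/(p - 1)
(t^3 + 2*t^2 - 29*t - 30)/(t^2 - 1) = (t^2 + t - 30)/(t - 1)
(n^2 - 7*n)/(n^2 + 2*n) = (n - 7)/(n + 2)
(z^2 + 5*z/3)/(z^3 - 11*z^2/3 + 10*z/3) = (3*z + 5)/(3*z^2 - 11*z + 10)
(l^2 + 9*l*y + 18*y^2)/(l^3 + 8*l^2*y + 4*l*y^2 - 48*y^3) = (-l - 3*y)/(-l^2 - 2*l*y + 8*y^2)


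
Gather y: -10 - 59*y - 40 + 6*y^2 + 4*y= 6*y^2 - 55*y - 50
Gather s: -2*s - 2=-2*s - 2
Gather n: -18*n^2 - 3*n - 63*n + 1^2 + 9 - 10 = -18*n^2 - 66*n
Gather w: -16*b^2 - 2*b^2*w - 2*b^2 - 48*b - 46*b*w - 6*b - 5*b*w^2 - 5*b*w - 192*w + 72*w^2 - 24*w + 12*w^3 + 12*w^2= -18*b^2 - 54*b + 12*w^3 + w^2*(84 - 5*b) + w*(-2*b^2 - 51*b - 216)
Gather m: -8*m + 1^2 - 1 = -8*m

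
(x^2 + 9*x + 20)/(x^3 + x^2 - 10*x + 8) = (x + 5)/(x^2 - 3*x + 2)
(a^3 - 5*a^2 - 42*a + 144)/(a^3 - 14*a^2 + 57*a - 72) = (a + 6)/(a - 3)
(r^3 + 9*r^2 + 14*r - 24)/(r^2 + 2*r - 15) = (r^3 + 9*r^2 + 14*r - 24)/(r^2 + 2*r - 15)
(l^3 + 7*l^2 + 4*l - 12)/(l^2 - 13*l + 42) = (l^3 + 7*l^2 + 4*l - 12)/(l^2 - 13*l + 42)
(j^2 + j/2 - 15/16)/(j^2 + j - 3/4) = (16*j^2 + 8*j - 15)/(4*(4*j^2 + 4*j - 3))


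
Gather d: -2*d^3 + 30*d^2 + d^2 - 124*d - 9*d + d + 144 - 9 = -2*d^3 + 31*d^2 - 132*d + 135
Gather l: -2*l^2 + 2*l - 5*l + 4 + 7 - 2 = -2*l^2 - 3*l + 9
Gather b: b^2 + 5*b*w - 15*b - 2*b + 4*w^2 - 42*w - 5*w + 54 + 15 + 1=b^2 + b*(5*w - 17) + 4*w^2 - 47*w + 70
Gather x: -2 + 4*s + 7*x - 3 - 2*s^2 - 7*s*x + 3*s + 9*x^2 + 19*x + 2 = -2*s^2 + 7*s + 9*x^2 + x*(26 - 7*s) - 3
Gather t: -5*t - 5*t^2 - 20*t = -5*t^2 - 25*t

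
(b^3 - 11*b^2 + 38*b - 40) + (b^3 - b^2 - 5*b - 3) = 2*b^3 - 12*b^2 + 33*b - 43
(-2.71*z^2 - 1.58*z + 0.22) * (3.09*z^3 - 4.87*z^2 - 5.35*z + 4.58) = -8.3739*z^5 + 8.3155*z^4 + 22.8729*z^3 - 5.0302*z^2 - 8.4134*z + 1.0076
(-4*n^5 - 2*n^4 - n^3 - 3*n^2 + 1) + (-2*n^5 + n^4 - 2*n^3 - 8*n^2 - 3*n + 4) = -6*n^5 - n^4 - 3*n^3 - 11*n^2 - 3*n + 5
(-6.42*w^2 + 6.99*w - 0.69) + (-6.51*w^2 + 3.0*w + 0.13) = -12.93*w^2 + 9.99*w - 0.56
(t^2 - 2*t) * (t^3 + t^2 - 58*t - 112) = t^5 - t^4 - 60*t^3 + 4*t^2 + 224*t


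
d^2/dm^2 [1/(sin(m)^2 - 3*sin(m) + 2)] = (-4*sin(m)^3 + 5*sin(m)^2 + 10*sin(m) - 14)/((sin(m) - 2)^3*(sin(m) - 1)^2)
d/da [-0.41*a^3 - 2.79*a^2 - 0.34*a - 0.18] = -1.23*a^2 - 5.58*a - 0.34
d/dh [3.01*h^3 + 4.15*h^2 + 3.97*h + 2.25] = 9.03*h^2 + 8.3*h + 3.97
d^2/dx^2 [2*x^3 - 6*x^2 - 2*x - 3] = 12*x - 12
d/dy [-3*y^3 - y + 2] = -9*y^2 - 1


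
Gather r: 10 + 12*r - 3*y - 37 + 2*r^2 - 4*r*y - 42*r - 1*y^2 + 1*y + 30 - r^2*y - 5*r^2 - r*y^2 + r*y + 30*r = r^2*(-y - 3) + r*(-y^2 - 3*y) - y^2 - 2*y + 3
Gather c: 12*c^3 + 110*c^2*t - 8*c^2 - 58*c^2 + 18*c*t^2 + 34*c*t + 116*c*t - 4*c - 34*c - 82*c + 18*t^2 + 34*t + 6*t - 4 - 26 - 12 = 12*c^3 + c^2*(110*t - 66) + c*(18*t^2 + 150*t - 120) + 18*t^2 + 40*t - 42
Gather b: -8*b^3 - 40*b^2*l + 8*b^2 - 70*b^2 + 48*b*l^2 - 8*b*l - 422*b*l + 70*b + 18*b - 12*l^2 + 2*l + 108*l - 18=-8*b^3 + b^2*(-40*l - 62) + b*(48*l^2 - 430*l + 88) - 12*l^2 + 110*l - 18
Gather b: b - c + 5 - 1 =b - c + 4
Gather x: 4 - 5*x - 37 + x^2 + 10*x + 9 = x^2 + 5*x - 24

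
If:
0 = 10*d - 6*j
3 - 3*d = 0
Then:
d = 1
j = 5/3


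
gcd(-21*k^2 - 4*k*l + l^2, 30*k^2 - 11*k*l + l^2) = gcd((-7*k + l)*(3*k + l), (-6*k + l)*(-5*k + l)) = 1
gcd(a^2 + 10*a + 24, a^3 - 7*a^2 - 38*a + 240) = a + 6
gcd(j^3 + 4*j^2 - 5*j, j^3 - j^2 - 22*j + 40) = j + 5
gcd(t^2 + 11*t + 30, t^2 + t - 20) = t + 5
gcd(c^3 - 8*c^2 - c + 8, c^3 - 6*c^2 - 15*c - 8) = c^2 - 7*c - 8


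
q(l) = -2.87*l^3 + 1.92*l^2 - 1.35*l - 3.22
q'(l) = -8.61*l^2 + 3.84*l - 1.35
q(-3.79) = 185.72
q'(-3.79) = -139.58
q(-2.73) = 73.17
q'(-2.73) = -76.00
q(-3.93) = 205.94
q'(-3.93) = -149.42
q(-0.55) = -1.42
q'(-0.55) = -6.07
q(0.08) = -3.32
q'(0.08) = -1.10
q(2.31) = -31.47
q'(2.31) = -38.42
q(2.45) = -37.21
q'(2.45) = -43.62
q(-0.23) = -2.77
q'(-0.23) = -2.69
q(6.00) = -562.12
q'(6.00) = -288.27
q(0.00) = -3.22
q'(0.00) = -1.35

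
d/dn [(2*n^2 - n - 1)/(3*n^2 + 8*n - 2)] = (19*n^2 - 2*n + 10)/(9*n^4 + 48*n^3 + 52*n^2 - 32*n + 4)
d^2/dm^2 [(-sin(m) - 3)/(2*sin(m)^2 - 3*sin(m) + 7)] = (4*sin(m)^5 + 54*sin(m)^4 - 146*sin(m)^3 - 192*sin(m)^2 + 304*sin(m) - 12)/(-3*sin(m) - cos(2*m) + 8)^3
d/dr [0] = 0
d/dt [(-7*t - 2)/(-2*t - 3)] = 17/(2*t + 3)^2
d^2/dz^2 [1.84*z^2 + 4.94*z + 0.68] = 3.68000000000000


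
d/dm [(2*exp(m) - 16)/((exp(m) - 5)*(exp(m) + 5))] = 2*(-exp(2*m) + 16*exp(m) - 25)*exp(m)/(exp(4*m) - 50*exp(2*m) + 625)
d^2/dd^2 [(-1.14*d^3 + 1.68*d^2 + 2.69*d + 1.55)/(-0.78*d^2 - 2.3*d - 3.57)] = (-8.88178419700125e-16*d^5 - 5.32907051820075e-15*d^4 + 8.46696*d^3 + 78.573888*d^2 + 115.43436*d - 6.414424)/(0.474552*d^6 + 4.19796*d^5 + 18.894564*d^4 + 50.59448*d^3 + 86.478966*d^2 + 87.93981*d + 45.499293)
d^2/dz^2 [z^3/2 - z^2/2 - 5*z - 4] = 3*z - 1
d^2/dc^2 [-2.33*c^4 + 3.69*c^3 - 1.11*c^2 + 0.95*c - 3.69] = -27.96*c^2 + 22.14*c - 2.22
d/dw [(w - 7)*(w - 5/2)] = 2*w - 19/2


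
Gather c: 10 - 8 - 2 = 0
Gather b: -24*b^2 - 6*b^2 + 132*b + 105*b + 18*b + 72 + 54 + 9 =-30*b^2 + 255*b + 135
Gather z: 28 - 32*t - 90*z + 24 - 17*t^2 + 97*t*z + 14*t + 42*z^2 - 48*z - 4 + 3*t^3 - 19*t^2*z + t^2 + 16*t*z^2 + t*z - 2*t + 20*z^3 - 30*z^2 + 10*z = 3*t^3 - 16*t^2 - 20*t + 20*z^3 + z^2*(16*t + 12) + z*(-19*t^2 + 98*t - 128) + 48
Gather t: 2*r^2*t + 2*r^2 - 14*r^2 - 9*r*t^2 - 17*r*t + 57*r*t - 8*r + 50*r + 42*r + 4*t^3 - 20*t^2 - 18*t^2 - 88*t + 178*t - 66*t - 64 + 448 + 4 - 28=-12*r^2 + 84*r + 4*t^3 + t^2*(-9*r - 38) + t*(2*r^2 + 40*r + 24) + 360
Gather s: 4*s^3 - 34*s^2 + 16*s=4*s^3 - 34*s^2 + 16*s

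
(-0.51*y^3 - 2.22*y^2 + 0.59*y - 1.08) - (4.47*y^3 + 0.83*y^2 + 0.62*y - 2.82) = -4.98*y^3 - 3.05*y^2 - 0.03*y + 1.74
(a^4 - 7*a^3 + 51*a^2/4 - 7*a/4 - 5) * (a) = a^5 - 7*a^4 + 51*a^3/4 - 7*a^2/4 - 5*a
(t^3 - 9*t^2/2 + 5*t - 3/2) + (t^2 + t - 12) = t^3 - 7*t^2/2 + 6*t - 27/2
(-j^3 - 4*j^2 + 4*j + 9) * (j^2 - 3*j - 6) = -j^5 - j^4 + 22*j^3 + 21*j^2 - 51*j - 54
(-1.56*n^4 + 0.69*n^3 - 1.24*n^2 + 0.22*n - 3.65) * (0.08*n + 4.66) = -0.1248*n^5 - 7.2144*n^4 + 3.1162*n^3 - 5.7608*n^2 + 0.7332*n - 17.009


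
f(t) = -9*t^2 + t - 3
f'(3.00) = -53.00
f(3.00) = -81.00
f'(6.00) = -107.00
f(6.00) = -321.00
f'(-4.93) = 89.74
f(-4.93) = -226.67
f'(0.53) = -8.54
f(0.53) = -5.00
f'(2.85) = -50.30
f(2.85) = -73.25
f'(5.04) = -89.72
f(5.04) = -226.57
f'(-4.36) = 79.48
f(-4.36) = -178.45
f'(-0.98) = 18.64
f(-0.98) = -12.62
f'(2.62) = -46.16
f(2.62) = -62.16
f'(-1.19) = 22.42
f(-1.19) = -16.93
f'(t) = 1 - 18*t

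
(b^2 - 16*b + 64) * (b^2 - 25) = b^4 - 16*b^3 + 39*b^2 + 400*b - 1600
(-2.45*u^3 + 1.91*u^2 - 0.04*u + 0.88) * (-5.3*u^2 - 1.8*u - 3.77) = 12.985*u^5 - 5.713*u^4 + 6.0105*u^3 - 11.7927*u^2 - 1.4332*u - 3.3176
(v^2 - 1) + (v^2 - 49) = 2*v^2 - 50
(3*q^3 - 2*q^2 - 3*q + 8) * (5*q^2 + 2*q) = 15*q^5 - 4*q^4 - 19*q^3 + 34*q^2 + 16*q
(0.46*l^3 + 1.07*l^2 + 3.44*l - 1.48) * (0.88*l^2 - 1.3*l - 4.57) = 0.4048*l^5 + 0.3436*l^4 - 0.466*l^3 - 10.6643*l^2 - 13.7968*l + 6.7636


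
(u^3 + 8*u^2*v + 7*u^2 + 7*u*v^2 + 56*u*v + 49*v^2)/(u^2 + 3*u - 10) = (u^3 + 8*u^2*v + 7*u^2 + 7*u*v^2 + 56*u*v + 49*v^2)/(u^2 + 3*u - 10)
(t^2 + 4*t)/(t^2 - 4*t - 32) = t/(t - 8)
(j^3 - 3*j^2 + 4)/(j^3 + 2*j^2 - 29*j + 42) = (j^2 - j - 2)/(j^2 + 4*j - 21)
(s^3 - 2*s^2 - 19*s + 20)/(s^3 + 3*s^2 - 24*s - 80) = (s - 1)/(s + 4)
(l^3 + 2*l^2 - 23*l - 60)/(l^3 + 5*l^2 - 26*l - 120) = (l + 3)/(l + 6)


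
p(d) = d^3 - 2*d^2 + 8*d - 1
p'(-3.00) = 47.00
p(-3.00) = -70.00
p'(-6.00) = 140.00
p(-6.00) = -337.00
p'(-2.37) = 34.33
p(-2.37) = -44.51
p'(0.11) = 7.60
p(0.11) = -0.14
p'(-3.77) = 65.72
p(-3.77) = -113.17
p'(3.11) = 24.58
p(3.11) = 34.62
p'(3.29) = 27.31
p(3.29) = 39.28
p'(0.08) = 7.70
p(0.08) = -0.37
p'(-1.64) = 22.63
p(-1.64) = -23.91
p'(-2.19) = 31.15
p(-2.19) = -38.62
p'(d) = 3*d^2 - 4*d + 8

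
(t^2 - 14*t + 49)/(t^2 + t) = (t^2 - 14*t + 49)/(t*(t + 1))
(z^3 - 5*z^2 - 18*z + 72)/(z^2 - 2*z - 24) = z - 3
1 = 1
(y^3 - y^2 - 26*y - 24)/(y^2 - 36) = (y^2 + 5*y + 4)/(y + 6)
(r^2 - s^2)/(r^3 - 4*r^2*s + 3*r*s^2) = (r + s)/(r*(r - 3*s))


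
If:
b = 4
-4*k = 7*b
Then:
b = 4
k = -7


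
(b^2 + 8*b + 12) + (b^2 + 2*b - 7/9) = 2*b^2 + 10*b + 101/9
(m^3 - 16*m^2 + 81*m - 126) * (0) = 0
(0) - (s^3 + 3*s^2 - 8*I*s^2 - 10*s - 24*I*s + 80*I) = -s^3 - 3*s^2 + 8*I*s^2 + 10*s + 24*I*s - 80*I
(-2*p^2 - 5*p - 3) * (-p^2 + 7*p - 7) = 2*p^4 - 9*p^3 - 18*p^2 + 14*p + 21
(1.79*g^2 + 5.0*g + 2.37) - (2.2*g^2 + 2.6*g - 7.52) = -0.41*g^2 + 2.4*g + 9.89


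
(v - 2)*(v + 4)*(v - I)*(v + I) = v^4 + 2*v^3 - 7*v^2 + 2*v - 8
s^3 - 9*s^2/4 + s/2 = s*(s - 2)*(s - 1/4)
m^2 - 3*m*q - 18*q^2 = (m - 6*q)*(m + 3*q)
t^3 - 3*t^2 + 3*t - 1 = (t - 1)^3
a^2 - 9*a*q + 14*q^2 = (a - 7*q)*(a - 2*q)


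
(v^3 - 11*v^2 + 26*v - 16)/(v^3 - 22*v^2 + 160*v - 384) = (v^2 - 3*v + 2)/(v^2 - 14*v + 48)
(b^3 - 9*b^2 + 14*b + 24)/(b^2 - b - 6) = (-b^3 + 9*b^2 - 14*b - 24)/(-b^2 + b + 6)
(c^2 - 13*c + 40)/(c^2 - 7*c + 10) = (c - 8)/(c - 2)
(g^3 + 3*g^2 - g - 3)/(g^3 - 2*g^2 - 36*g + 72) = (g^3 + 3*g^2 - g - 3)/(g^3 - 2*g^2 - 36*g + 72)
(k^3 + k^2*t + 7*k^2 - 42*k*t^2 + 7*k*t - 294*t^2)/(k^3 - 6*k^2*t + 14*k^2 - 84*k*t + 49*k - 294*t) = (k + 7*t)/(k + 7)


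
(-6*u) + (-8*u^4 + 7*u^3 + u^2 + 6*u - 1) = -8*u^4 + 7*u^3 + u^2 - 1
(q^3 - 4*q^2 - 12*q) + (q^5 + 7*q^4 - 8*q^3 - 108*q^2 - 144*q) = q^5 + 7*q^4 - 7*q^3 - 112*q^2 - 156*q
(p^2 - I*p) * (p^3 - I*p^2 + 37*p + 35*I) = p^5 - 2*I*p^4 + 36*p^3 - 2*I*p^2 + 35*p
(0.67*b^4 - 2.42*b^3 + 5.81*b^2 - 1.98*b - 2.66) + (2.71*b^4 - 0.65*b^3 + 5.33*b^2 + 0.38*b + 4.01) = 3.38*b^4 - 3.07*b^3 + 11.14*b^2 - 1.6*b + 1.35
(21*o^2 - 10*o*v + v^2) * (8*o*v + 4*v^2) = 168*o^3*v + 4*o^2*v^2 - 32*o*v^3 + 4*v^4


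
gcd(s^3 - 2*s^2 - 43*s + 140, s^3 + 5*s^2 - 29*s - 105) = s^2 + 2*s - 35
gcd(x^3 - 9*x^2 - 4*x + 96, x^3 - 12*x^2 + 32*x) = x^2 - 12*x + 32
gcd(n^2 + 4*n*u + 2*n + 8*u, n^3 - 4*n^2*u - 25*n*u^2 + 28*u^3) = n + 4*u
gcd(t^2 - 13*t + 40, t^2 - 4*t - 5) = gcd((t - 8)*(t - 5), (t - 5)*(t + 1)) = t - 5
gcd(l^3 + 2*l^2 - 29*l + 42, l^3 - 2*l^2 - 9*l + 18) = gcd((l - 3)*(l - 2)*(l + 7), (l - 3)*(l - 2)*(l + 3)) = l^2 - 5*l + 6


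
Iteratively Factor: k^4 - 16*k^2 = (k)*(k^3 - 16*k) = k^2*(k^2 - 16) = k^2*(k + 4)*(k - 4)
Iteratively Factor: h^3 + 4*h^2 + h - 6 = (h + 2)*(h^2 + 2*h - 3) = (h - 1)*(h + 2)*(h + 3)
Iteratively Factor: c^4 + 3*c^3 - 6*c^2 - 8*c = (c - 2)*(c^3 + 5*c^2 + 4*c) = (c - 2)*(c + 4)*(c^2 + c) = c*(c - 2)*(c + 4)*(c + 1)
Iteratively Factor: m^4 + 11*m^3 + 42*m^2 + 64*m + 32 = (m + 4)*(m^3 + 7*m^2 + 14*m + 8) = (m + 1)*(m + 4)*(m^2 + 6*m + 8) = (m + 1)*(m + 4)^2*(m + 2)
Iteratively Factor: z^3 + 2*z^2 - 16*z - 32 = (z + 2)*(z^2 - 16) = (z - 4)*(z + 2)*(z + 4)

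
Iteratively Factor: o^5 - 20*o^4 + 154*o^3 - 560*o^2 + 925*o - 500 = (o - 4)*(o^4 - 16*o^3 + 90*o^2 - 200*o + 125) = (o - 5)*(o - 4)*(o^3 - 11*o^2 + 35*o - 25) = (o - 5)^2*(o - 4)*(o^2 - 6*o + 5) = (o - 5)^2*(o - 4)*(o - 1)*(o - 5)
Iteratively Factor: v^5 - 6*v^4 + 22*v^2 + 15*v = (v)*(v^4 - 6*v^3 + 22*v + 15) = v*(v + 1)*(v^3 - 7*v^2 + 7*v + 15) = v*(v - 3)*(v + 1)*(v^2 - 4*v - 5) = v*(v - 5)*(v - 3)*(v + 1)*(v + 1)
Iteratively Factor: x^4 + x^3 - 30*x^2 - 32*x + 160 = (x + 4)*(x^3 - 3*x^2 - 18*x + 40) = (x - 5)*(x + 4)*(x^2 + 2*x - 8) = (x - 5)*(x - 2)*(x + 4)*(x + 4)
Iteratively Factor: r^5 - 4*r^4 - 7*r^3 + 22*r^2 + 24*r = (r + 2)*(r^4 - 6*r^3 + 5*r^2 + 12*r) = (r - 3)*(r + 2)*(r^3 - 3*r^2 - 4*r) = r*(r - 3)*(r + 2)*(r^2 - 3*r - 4) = r*(r - 3)*(r + 1)*(r + 2)*(r - 4)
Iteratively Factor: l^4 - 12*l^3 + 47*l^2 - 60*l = (l)*(l^3 - 12*l^2 + 47*l - 60) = l*(l - 5)*(l^2 - 7*l + 12) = l*(l - 5)*(l - 4)*(l - 3)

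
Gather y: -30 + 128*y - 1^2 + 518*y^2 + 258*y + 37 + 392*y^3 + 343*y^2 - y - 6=392*y^3 + 861*y^2 + 385*y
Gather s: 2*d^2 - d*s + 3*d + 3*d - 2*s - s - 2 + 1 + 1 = 2*d^2 + 6*d + s*(-d - 3)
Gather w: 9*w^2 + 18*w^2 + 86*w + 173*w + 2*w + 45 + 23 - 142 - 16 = 27*w^2 + 261*w - 90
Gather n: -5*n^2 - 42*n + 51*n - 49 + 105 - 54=-5*n^2 + 9*n + 2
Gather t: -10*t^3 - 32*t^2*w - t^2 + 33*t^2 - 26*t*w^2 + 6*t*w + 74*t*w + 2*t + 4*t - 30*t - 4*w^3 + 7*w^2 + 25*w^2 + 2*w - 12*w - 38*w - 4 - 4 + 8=-10*t^3 + t^2*(32 - 32*w) + t*(-26*w^2 + 80*w - 24) - 4*w^3 + 32*w^2 - 48*w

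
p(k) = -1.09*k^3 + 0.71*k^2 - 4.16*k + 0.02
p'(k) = -3.27*k^2 + 1.42*k - 4.16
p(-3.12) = 53.02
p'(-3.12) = -40.42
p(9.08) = -795.20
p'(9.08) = -260.87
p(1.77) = -11.16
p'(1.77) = -11.89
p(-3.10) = 52.21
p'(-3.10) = -39.99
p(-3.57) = 73.51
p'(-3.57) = -50.91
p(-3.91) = 92.30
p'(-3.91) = -59.70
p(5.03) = -141.66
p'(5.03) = -79.75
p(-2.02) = 20.30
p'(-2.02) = -20.37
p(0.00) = 0.02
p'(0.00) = -4.16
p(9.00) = -774.52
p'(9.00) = -256.25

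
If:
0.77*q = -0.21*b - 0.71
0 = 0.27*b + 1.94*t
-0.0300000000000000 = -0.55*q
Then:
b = -3.58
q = 0.05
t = 0.50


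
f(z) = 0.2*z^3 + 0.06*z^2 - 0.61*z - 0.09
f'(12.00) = 87.23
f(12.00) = 346.83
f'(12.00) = 87.23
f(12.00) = 346.83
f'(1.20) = 0.40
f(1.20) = -0.39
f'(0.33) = -0.51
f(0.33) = -0.28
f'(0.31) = -0.52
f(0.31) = -0.27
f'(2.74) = 4.22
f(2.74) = 2.80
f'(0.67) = -0.26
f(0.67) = -0.41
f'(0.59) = -0.33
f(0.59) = -0.39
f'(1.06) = 0.19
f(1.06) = -0.43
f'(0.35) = -0.49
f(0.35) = -0.29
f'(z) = 0.6*z^2 + 0.12*z - 0.61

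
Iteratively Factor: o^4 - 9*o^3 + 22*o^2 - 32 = (o - 2)*(o^3 - 7*o^2 + 8*o + 16) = (o - 4)*(o - 2)*(o^2 - 3*o - 4) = (o - 4)^2*(o - 2)*(o + 1)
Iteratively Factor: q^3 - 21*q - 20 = (q - 5)*(q^2 + 5*q + 4) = (q - 5)*(q + 1)*(q + 4)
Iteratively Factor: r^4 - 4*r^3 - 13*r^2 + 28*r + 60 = (r + 2)*(r^3 - 6*r^2 - r + 30) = (r + 2)^2*(r^2 - 8*r + 15) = (r - 3)*(r + 2)^2*(r - 5)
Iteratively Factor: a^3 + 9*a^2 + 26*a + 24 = (a + 3)*(a^2 + 6*a + 8) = (a + 3)*(a + 4)*(a + 2)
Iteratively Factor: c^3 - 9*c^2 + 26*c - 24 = (c - 2)*(c^2 - 7*c + 12) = (c - 4)*(c - 2)*(c - 3)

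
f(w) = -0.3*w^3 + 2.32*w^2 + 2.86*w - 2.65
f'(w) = -0.9*w^2 + 4.64*w + 2.86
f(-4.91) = 74.75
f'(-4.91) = -41.62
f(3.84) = 25.56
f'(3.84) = 7.41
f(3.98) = 26.57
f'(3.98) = 7.07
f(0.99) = 2.16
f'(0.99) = 6.57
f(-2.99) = 17.56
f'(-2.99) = -19.06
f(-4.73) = 67.47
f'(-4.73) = -39.22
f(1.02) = 2.36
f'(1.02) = 6.66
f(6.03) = 33.18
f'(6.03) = -1.89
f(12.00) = -152.65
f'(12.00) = -71.06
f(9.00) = -7.69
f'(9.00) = -28.28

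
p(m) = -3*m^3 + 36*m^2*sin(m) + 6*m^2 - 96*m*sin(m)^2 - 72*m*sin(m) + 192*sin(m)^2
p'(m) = 36*m^2*cos(m) - 9*m^2 - 192*m*sin(m)*cos(m) + 72*m*sin(m) - 72*m*cos(m) + 12*m - 96*sin(m)^2 + 384*sin(m)*cos(m) - 72*sin(m)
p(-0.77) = 80.34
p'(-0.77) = -183.05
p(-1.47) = 169.54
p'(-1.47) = -3.40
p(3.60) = -184.05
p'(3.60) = -482.94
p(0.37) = 13.28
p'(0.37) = 59.52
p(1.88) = 3.99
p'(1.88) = -40.21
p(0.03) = 0.11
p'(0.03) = 7.38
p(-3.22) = 212.84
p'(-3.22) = -837.85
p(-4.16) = 1533.66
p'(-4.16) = -1603.87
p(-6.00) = 1406.79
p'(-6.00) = 1526.94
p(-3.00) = 68.35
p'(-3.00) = -478.75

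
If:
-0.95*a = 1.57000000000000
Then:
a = -1.65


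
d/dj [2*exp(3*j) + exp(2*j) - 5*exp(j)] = (6*exp(2*j) + 2*exp(j) - 5)*exp(j)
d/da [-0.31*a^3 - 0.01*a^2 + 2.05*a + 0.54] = -0.93*a^2 - 0.02*a + 2.05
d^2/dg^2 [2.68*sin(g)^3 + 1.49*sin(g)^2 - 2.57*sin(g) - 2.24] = 0.559999999999999*sin(g) + 6.03*sin(3*g) + 2.98*cos(2*g)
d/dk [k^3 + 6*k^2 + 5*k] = 3*k^2 + 12*k + 5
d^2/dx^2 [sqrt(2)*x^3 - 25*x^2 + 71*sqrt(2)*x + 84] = 6*sqrt(2)*x - 50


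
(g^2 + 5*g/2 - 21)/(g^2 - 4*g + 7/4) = 2*(g + 6)/(2*g - 1)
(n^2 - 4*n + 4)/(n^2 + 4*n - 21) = (n^2 - 4*n + 4)/(n^2 + 4*n - 21)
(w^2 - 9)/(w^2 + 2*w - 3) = (w - 3)/(w - 1)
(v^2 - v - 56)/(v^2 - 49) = (v - 8)/(v - 7)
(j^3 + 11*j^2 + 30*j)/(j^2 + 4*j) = (j^2 + 11*j + 30)/(j + 4)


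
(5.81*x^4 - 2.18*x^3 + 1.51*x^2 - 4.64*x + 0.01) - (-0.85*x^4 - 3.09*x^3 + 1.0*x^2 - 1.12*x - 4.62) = 6.66*x^4 + 0.91*x^3 + 0.51*x^2 - 3.52*x + 4.63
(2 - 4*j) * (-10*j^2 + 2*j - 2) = 40*j^3 - 28*j^2 + 12*j - 4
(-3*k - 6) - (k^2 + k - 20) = -k^2 - 4*k + 14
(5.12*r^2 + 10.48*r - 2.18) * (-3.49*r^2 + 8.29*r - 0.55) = -17.8688*r^4 + 5.86959999999999*r^3 + 91.6714*r^2 - 23.8362*r + 1.199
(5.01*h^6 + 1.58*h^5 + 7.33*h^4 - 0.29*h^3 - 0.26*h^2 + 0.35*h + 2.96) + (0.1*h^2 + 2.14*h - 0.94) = 5.01*h^6 + 1.58*h^5 + 7.33*h^4 - 0.29*h^3 - 0.16*h^2 + 2.49*h + 2.02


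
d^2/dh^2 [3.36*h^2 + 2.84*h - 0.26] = 6.72000000000000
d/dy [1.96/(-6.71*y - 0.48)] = 13.1516/(6.71*y + 0.48)^2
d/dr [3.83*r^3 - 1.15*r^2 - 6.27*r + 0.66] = 11.49*r^2 - 2.3*r - 6.27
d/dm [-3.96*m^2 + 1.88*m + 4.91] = 1.88 - 7.92*m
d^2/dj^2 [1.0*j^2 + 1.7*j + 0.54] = 2.00000000000000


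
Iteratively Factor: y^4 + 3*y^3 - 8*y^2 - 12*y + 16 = (y - 2)*(y^3 + 5*y^2 + 2*y - 8) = (y - 2)*(y + 2)*(y^2 + 3*y - 4) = (y - 2)*(y - 1)*(y + 2)*(y + 4)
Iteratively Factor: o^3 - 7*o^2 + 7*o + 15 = (o + 1)*(o^2 - 8*o + 15) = (o - 3)*(o + 1)*(o - 5)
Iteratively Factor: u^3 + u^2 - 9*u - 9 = (u - 3)*(u^2 + 4*u + 3) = (u - 3)*(u + 1)*(u + 3)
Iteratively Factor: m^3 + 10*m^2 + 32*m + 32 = (m + 4)*(m^2 + 6*m + 8) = (m + 4)^2*(m + 2)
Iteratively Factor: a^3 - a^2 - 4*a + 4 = (a + 2)*(a^2 - 3*a + 2) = (a - 2)*(a + 2)*(a - 1)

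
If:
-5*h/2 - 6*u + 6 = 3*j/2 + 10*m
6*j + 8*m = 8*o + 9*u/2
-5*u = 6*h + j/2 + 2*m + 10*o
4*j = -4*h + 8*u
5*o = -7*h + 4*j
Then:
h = -11196/941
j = -7428/941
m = 10065/941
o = 9732/941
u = -9312/941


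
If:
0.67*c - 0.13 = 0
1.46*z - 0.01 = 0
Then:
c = 0.19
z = 0.01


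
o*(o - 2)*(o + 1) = o^3 - o^2 - 2*o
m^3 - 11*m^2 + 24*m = m*(m - 8)*(m - 3)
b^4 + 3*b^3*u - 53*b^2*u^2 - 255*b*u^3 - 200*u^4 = (b - 8*u)*(b + u)*(b + 5*u)^2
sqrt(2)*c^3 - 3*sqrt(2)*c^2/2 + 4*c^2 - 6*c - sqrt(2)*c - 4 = (c - 2)*(c + 2*sqrt(2))*(sqrt(2)*c + sqrt(2)/2)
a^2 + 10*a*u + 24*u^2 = (a + 4*u)*(a + 6*u)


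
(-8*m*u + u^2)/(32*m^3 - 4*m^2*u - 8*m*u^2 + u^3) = u/(-4*m^2 + u^2)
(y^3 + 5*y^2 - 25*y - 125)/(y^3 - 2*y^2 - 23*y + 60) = (y^2 - 25)/(y^2 - 7*y + 12)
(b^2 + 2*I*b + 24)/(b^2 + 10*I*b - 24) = (b - 4*I)/(b + 4*I)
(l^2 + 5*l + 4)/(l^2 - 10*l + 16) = (l^2 + 5*l + 4)/(l^2 - 10*l + 16)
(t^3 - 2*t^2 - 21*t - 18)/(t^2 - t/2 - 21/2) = 2*(t^2 - 5*t - 6)/(2*t - 7)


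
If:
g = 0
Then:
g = 0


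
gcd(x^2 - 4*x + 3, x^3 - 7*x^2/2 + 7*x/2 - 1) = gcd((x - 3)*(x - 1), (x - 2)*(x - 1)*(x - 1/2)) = x - 1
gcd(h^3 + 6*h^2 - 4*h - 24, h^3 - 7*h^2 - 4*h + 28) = h^2 - 4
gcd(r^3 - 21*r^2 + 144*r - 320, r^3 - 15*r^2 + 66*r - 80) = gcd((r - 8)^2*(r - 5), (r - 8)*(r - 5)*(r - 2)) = r^2 - 13*r + 40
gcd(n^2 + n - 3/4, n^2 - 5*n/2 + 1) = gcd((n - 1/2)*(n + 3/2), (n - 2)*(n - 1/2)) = n - 1/2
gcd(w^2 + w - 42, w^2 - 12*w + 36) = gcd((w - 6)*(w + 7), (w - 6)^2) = w - 6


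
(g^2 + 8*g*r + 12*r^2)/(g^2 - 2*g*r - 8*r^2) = (-g - 6*r)/(-g + 4*r)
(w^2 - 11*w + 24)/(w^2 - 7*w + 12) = (w - 8)/(w - 4)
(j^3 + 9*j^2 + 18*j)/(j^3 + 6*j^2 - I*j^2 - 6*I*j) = (j + 3)/(j - I)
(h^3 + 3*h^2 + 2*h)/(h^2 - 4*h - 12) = h*(h + 1)/(h - 6)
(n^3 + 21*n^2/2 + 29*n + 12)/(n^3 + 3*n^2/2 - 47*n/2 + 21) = (2*n^2 + 9*n + 4)/(2*n^2 - 9*n + 7)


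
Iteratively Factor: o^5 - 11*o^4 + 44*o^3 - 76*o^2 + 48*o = (o - 2)*(o^4 - 9*o^3 + 26*o^2 - 24*o) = (o - 3)*(o - 2)*(o^3 - 6*o^2 + 8*o) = o*(o - 3)*(o - 2)*(o^2 - 6*o + 8) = o*(o - 3)*(o - 2)^2*(o - 4)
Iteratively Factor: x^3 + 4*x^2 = (x + 4)*(x^2) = x*(x + 4)*(x)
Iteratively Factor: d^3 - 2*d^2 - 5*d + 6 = (d - 3)*(d^2 + d - 2) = (d - 3)*(d + 2)*(d - 1)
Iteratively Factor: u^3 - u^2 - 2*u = (u + 1)*(u^2 - 2*u) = (u - 2)*(u + 1)*(u)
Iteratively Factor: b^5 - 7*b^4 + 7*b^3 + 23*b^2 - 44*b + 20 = (b - 5)*(b^4 - 2*b^3 - 3*b^2 + 8*b - 4) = (b - 5)*(b - 2)*(b^3 - 3*b + 2) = (b - 5)*(b - 2)*(b - 1)*(b^2 + b - 2) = (b - 5)*(b - 2)*(b - 1)^2*(b + 2)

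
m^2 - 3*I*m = m*(m - 3*I)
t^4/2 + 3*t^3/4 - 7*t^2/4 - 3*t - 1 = (t/2 + 1)*(t - 2)*(t + 1/2)*(t + 1)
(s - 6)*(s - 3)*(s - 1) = s^3 - 10*s^2 + 27*s - 18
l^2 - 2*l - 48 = (l - 8)*(l + 6)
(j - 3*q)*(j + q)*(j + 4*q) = j^3 + 2*j^2*q - 11*j*q^2 - 12*q^3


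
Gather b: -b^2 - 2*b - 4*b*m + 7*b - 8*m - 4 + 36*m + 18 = -b^2 + b*(5 - 4*m) + 28*m + 14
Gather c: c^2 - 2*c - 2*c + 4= c^2 - 4*c + 4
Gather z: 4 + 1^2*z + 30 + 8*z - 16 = 9*z + 18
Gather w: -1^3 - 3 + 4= 0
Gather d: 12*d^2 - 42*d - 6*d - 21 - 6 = 12*d^2 - 48*d - 27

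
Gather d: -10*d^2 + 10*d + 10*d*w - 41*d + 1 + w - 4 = -10*d^2 + d*(10*w - 31) + w - 3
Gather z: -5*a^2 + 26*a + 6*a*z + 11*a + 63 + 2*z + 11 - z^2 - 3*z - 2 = -5*a^2 + 37*a - z^2 + z*(6*a - 1) + 72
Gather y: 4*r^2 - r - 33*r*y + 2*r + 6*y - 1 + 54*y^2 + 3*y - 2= 4*r^2 + r + 54*y^2 + y*(9 - 33*r) - 3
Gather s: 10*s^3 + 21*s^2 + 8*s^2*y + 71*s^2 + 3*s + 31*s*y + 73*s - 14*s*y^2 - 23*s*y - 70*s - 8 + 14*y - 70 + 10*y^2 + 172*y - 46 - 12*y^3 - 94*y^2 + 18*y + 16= 10*s^3 + s^2*(8*y + 92) + s*(-14*y^2 + 8*y + 6) - 12*y^3 - 84*y^2 + 204*y - 108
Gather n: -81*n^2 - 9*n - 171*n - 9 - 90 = -81*n^2 - 180*n - 99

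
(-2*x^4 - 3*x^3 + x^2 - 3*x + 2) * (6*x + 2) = -12*x^5 - 22*x^4 - 16*x^2 + 6*x + 4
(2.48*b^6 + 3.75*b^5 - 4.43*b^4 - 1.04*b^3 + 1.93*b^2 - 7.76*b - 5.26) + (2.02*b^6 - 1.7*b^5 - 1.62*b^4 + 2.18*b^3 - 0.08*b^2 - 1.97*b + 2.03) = 4.5*b^6 + 2.05*b^5 - 6.05*b^4 + 1.14*b^3 + 1.85*b^2 - 9.73*b - 3.23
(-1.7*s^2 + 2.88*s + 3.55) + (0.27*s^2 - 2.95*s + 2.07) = -1.43*s^2 - 0.0700000000000003*s + 5.62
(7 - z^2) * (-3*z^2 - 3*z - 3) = 3*z^4 + 3*z^3 - 18*z^2 - 21*z - 21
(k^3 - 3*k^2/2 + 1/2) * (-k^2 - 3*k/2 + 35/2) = -k^5 + 79*k^3/4 - 107*k^2/4 - 3*k/4 + 35/4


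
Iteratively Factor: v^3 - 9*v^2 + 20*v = (v - 5)*(v^2 - 4*v) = v*(v - 5)*(v - 4)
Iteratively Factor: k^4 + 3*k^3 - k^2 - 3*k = (k + 3)*(k^3 - k) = (k - 1)*(k + 3)*(k^2 + k) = (k - 1)*(k + 1)*(k + 3)*(k)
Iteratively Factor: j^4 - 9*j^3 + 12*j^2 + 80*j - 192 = (j + 3)*(j^3 - 12*j^2 + 48*j - 64) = (j - 4)*(j + 3)*(j^2 - 8*j + 16) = (j - 4)^2*(j + 3)*(j - 4)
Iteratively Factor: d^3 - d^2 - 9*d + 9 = (d + 3)*(d^2 - 4*d + 3) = (d - 1)*(d + 3)*(d - 3)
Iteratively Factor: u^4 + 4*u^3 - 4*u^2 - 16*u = (u - 2)*(u^3 + 6*u^2 + 8*u) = u*(u - 2)*(u^2 + 6*u + 8) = u*(u - 2)*(u + 2)*(u + 4)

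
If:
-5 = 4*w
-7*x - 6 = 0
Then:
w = -5/4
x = -6/7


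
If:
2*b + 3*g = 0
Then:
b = -3*g/2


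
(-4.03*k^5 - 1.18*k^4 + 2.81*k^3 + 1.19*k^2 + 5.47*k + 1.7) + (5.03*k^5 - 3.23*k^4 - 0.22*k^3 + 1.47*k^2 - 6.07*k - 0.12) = 1.0*k^5 - 4.41*k^4 + 2.59*k^3 + 2.66*k^2 - 0.600000000000001*k + 1.58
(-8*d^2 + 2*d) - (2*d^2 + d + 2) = -10*d^2 + d - 2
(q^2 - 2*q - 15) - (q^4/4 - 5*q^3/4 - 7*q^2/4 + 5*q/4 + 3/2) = -q^4/4 + 5*q^3/4 + 11*q^2/4 - 13*q/4 - 33/2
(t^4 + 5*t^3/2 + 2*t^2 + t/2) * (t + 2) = t^5 + 9*t^4/2 + 7*t^3 + 9*t^2/2 + t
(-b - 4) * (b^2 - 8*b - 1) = -b^3 + 4*b^2 + 33*b + 4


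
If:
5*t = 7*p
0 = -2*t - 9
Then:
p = -45/14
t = -9/2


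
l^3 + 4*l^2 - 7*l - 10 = (l - 2)*(l + 1)*(l + 5)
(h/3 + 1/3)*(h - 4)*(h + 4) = h^3/3 + h^2/3 - 16*h/3 - 16/3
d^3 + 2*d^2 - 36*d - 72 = (d - 6)*(d + 2)*(d + 6)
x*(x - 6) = x^2 - 6*x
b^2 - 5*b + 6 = (b - 3)*(b - 2)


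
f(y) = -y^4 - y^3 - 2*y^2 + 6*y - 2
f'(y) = -4*y^3 - 3*y^2 - 4*y + 6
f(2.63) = -66.09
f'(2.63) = -98.04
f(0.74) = 0.64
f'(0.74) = -0.22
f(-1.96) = -28.67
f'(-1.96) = 32.43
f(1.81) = -14.35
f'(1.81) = -34.79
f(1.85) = -15.79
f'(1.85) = -36.99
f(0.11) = -1.37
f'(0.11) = 5.52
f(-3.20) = -113.77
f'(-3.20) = 119.15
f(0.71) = 0.64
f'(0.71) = 0.22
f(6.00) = -1550.00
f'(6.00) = -990.00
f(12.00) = -22682.00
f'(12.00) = -7386.00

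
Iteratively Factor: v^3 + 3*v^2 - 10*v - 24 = (v + 4)*(v^2 - v - 6) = (v - 3)*(v + 4)*(v + 2)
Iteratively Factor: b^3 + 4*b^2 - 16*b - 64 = (b + 4)*(b^2 - 16) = (b + 4)^2*(b - 4)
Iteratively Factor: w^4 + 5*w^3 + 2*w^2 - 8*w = (w)*(w^3 + 5*w^2 + 2*w - 8) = w*(w + 4)*(w^2 + w - 2) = w*(w + 2)*(w + 4)*(w - 1)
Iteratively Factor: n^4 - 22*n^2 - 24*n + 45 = (n - 1)*(n^3 + n^2 - 21*n - 45) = (n - 1)*(n + 3)*(n^2 - 2*n - 15) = (n - 1)*(n + 3)^2*(n - 5)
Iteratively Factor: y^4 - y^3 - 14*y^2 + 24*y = (y + 4)*(y^3 - 5*y^2 + 6*y) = y*(y + 4)*(y^2 - 5*y + 6) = y*(y - 3)*(y + 4)*(y - 2)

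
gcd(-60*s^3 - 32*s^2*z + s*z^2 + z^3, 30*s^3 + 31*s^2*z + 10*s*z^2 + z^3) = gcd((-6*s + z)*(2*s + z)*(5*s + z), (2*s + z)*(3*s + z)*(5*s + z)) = 10*s^2 + 7*s*z + z^2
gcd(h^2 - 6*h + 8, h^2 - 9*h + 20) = h - 4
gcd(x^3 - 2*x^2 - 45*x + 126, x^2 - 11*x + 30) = x - 6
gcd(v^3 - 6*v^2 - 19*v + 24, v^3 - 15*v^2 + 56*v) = v - 8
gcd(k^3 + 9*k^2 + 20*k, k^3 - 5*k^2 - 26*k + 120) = k + 5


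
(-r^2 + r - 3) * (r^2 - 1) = -r^4 + r^3 - 2*r^2 - r + 3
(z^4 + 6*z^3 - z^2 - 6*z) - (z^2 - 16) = z^4 + 6*z^3 - 2*z^2 - 6*z + 16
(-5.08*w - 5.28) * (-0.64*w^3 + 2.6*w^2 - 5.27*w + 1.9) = 3.2512*w^4 - 9.8288*w^3 + 13.0436*w^2 + 18.1736*w - 10.032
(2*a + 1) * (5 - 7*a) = -14*a^2 + 3*a + 5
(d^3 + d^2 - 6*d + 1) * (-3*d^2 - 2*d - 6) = -3*d^5 - 5*d^4 + 10*d^3 + 3*d^2 + 34*d - 6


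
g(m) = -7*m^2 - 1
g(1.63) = -19.60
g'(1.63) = -22.82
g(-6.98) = -342.04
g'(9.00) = -126.00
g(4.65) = -152.36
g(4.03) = -114.69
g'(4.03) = -56.42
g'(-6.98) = 97.72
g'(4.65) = -65.10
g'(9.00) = -126.00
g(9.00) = -568.00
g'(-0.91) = 12.74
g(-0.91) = -6.80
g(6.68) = -313.36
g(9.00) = -568.00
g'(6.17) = -86.38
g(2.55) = -46.52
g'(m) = -14*m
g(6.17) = -267.48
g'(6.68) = -93.52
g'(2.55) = -35.70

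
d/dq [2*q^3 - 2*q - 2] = 6*q^2 - 2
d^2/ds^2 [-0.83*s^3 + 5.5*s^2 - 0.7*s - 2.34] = 11.0 - 4.98*s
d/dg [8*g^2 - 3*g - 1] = 16*g - 3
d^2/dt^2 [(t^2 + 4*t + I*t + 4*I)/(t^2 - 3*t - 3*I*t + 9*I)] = (t^3*(14 + 8*I) - 30*I*t^2 + t*(126 - 288*I) - 504 + 162*I)/(t^6 + t^5*(-9 - 9*I) + 81*I*t^4 + t^3*(216 - 216*I) - 729*t^2 + t*(729 + 729*I) - 729*I)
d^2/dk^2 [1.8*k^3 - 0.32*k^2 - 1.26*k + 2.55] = 10.8*k - 0.64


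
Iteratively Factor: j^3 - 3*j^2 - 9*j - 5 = (j + 1)*(j^2 - 4*j - 5) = (j + 1)^2*(j - 5)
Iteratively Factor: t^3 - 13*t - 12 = (t + 1)*(t^2 - t - 12) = (t + 1)*(t + 3)*(t - 4)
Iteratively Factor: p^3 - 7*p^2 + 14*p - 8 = (p - 4)*(p^2 - 3*p + 2) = (p - 4)*(p - 2)*(p - 1)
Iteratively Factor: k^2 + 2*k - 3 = (k - 1)*(k + 3)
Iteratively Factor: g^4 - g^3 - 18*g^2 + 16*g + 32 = (g + 4)*(g^3 - 5*g^2 + 2*g + 8) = (g - 4)*(g + 4)*(g^2 - g - 2) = (g - 4)*(g + 1)*(g + 4)*(g - 2)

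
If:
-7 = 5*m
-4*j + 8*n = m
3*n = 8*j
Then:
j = -21/260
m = -7/5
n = -14/65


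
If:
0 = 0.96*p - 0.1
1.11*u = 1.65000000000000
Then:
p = 0.10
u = 1.49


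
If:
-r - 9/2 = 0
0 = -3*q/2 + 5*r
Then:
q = -15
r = -9/2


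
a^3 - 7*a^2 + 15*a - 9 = (a - 3)^2*(a - 1)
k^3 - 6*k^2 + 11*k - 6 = (k - 3)*(k - 2)*(k - 1)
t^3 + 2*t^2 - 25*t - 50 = (t - 5)*(t + 2)*(t + 5)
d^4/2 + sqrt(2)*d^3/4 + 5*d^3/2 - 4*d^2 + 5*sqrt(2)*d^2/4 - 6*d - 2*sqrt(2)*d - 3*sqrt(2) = (d/2 + 1/2)*(d - 2)*(d + 6)*(d + sqrt(2)/2)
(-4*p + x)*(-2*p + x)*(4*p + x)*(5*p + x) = 160*p^4 - 48*p^3*x - 26*p^2*x^2 + 3*p*x^3 + x^4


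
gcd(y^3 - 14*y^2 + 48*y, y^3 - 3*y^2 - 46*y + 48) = y - 8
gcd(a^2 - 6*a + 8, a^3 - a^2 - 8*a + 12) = a - 2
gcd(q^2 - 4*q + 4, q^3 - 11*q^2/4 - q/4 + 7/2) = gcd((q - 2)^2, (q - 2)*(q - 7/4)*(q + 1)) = q - 2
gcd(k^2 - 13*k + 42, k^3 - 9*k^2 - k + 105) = k - 7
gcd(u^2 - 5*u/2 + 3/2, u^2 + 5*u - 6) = u - 1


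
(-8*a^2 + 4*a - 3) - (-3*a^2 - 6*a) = -5*a^2 + 10*a - 3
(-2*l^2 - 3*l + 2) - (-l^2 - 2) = -l^2 - 3*l + 4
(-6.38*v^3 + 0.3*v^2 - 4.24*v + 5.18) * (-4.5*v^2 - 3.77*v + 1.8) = 28.71*v^5 + 22.7026*v^4 + 6.465*v^3 - 6.7852*v^2 - 27.1606*v + 9.324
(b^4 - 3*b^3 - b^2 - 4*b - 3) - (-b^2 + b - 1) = b^4 - 3*b^3 - 5*b - 2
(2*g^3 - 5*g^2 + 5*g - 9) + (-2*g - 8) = 2*g^3 - 5*g^2 + 3*g - 17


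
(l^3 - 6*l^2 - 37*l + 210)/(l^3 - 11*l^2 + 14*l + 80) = (l^2 - l - 42)/(l^2 - 6*l - 16)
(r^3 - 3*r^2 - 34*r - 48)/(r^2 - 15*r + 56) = (r^2 + 5*r + 6)/(r - 7)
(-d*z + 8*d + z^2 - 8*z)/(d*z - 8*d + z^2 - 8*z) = (-d + z)/(d + z)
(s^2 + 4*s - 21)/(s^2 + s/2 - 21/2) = 2*(s + 7)/(2*s + 7)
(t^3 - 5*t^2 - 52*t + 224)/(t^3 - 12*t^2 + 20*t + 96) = (t^2 + 3*t - 28)/(t^2 - 4*t - 12)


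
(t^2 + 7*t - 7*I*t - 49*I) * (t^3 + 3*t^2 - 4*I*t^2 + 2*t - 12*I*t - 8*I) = t^5 + 10*t^4 - 11*I*t^4 - 5*t^3 - 110*I*t^3 - 266*t^2 - 253*I*t^2 - 644*t - 154*I*t - 392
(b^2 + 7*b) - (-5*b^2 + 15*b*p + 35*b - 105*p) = 6*b^2 - 15*b*p - 28*b + 105*p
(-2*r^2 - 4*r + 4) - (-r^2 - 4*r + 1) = 3 - r^2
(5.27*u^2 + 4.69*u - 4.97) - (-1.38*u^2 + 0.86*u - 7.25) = 6.65*u^2 + 3.83*u + 2.28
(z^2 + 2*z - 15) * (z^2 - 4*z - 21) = z^4 - 2*z^3 - 44*z^2 + 18*z + 315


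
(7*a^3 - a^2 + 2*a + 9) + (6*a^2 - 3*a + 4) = 7*a^3 + 5*a^2 - a + 13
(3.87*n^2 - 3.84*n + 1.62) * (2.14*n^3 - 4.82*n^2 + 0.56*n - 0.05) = 8.2818*n^5 - 26.871*n^4 + 24.1428*n^3 - 10.1523*n^2 + 1.0992*n - 0.081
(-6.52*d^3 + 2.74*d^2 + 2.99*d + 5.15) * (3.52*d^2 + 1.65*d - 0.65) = -22.9504*d^5 - 1.1132*d^4 + 19.2838*d^3 + 21.2805*d^2 + 6.554*d - 3.3475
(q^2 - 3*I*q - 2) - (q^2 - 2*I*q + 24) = -I*q - 26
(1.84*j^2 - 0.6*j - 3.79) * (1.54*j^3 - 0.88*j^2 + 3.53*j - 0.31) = 2.8336*j^5 - 2.5432*j^4 + 1.1866*j^3 + 0.6468*j^2 - 13.1927*j + 1.1749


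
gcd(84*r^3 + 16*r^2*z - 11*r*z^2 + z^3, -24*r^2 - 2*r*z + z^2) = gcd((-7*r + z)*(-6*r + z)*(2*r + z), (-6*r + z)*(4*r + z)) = -6*r + z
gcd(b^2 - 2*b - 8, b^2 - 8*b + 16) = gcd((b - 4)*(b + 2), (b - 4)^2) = b - 4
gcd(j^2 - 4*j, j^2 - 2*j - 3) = 1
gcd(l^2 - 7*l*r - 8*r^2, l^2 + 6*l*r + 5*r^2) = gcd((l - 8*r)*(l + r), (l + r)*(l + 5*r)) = l + r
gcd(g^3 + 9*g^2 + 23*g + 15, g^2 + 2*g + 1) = g + 1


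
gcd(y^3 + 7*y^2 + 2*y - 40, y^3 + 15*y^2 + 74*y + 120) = y^2 + 9*y + 20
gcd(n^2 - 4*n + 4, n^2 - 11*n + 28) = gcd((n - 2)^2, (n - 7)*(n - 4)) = 1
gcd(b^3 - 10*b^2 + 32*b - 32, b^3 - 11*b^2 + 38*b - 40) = b^2 - 6*b + 8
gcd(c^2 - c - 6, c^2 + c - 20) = 1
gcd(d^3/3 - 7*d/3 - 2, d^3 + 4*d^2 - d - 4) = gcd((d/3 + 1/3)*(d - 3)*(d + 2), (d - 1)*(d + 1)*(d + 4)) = d + 1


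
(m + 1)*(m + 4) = m^2 + 5*m + 4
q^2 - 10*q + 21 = (q - 7)*(q - 3)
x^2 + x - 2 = (x - 1)*(x + 2)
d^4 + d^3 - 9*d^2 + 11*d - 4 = (d - 1)^3*(d + 4)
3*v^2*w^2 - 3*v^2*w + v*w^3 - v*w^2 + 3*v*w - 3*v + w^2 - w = (3*v + w)*(w - 1)*(v*w + 1)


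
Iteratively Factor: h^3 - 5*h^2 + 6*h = (h - 3)*(h^2 - 2*h) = (h - 3)*(h - 2)*(h)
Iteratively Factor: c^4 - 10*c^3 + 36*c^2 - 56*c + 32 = (c - 2)*(c^3 - 8*c^2 + 20*c - 16) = (c - 4)*(c - 2)*(c^2 - 4*c + 4) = (c - 4)*(c - 2)^2*(c - 2)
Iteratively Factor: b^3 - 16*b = (b - 4)*(b^2 + 4*b) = (b - 4)*(b + 4)*(b)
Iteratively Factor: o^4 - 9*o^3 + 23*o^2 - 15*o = (o - 5)*(o^3 - 4*o^2 + 3*o) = (o - 5)*(o - 1)*(o^2 - 3*o) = (o - 5)*(o - 3)*(o - 1)*(o)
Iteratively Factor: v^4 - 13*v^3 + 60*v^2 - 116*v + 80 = (v - 2)*(v^3 - 11*v^2 + 38*v - 40) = (v - 2)^2*(v^2 - 9*v + 20) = (v - 5)*(v - 2)^2*(v - 4)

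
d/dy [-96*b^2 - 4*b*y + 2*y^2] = -4*b + 4*y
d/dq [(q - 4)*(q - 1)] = 2*q - 5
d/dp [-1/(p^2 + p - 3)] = (2*p + 1)/(p^2 + p - 3)^2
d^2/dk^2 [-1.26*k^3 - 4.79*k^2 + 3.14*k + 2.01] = -7.56*k - 9.58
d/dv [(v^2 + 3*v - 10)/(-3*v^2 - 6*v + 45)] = 1/(3*(v^2 - 6*v + 9))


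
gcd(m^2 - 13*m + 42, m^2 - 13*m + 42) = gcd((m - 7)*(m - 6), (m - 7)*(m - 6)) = m^2 - 13*m + 42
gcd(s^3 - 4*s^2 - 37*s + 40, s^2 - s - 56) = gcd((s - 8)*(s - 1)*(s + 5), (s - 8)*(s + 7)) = s - 8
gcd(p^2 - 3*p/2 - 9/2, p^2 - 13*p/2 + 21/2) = p - 3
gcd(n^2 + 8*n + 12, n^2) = 1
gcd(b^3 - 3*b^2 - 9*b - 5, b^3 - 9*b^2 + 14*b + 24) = b + 1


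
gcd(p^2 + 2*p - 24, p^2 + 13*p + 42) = p + 6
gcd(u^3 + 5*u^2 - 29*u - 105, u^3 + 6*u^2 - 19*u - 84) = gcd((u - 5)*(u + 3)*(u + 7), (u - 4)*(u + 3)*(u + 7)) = u^2 + 10*u + 21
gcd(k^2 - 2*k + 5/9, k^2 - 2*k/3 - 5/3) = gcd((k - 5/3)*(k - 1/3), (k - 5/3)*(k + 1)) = k - 5/3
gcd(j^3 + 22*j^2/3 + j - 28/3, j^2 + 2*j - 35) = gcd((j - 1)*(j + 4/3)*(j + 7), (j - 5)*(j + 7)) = j + 7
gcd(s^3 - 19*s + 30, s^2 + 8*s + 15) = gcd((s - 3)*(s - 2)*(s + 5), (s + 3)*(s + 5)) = s + 5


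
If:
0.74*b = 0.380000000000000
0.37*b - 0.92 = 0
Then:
No Solution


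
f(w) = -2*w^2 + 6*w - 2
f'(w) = 6 - 4*w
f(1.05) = 2.10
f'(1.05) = 1.80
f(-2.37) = -27.45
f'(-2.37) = 15.48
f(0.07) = -1.59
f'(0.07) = 5.72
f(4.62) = -16.97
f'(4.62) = -12.48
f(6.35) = -44.54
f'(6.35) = -19.40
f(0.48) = 0.42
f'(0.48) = 4.08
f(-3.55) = -48.50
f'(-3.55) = 20.20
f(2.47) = 0.62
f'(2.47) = -3.88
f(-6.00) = -110.00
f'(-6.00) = 30.00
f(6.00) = -38.00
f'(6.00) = -18.00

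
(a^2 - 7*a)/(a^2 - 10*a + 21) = a/(a - 3)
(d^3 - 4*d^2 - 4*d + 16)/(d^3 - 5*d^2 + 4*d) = (d^2 - 4)/(d*(d - 1))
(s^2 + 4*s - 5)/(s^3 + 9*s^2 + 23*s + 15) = (s - 1)/(s^2 + 4*s + 3)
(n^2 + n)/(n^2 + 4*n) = (n + 1)/(n + 4)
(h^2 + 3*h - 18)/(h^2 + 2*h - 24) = (h - 3)/(h - 4)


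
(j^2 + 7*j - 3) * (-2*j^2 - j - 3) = -2*j^4 - 15*j^3 - 4*j^2 - 18*j + 9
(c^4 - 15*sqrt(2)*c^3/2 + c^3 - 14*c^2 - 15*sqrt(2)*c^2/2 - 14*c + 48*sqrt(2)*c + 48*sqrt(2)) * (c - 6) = c^5 - 15*sqrt(2)*c^4/2 - 5*c^4 - 20*c^3 + 75*sqrt(2)*c^3/2 + 70*c^2 + 93*sqrt(2)*c^2 - 240*sqrt(2)*c + 84*c - 288*sqrt(2)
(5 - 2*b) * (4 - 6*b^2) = 12*b^3 - 30*b^2 - 8*b + 20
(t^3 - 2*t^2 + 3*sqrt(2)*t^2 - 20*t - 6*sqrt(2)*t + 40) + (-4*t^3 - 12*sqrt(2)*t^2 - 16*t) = -3*t^3 - 9*sqrt(2)*t^2 - 2*t^2 - 36*t - 6*sqrt(2)*t + 40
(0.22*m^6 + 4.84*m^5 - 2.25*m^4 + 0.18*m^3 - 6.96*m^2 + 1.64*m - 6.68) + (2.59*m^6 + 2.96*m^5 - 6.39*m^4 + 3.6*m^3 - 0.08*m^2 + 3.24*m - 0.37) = 2.81*m^6 + 7.8*m^5 - 8.64*m^4 + 3.78*m^3 - 7.04*m^2 + 4.88*m - 7.05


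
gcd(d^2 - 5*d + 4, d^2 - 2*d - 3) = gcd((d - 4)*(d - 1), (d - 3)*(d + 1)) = 1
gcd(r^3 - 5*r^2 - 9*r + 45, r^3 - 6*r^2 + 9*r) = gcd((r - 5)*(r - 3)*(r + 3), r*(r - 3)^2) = r - 3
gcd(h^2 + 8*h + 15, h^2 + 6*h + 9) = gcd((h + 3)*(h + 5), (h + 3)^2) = h + 3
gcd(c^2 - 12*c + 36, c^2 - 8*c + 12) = c - 6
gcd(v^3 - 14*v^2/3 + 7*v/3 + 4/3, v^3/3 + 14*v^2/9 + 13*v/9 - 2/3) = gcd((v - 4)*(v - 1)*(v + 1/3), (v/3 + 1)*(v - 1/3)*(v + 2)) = 1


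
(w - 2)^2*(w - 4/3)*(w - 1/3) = w^4 - 17*w^3/3 + 100*w^2/9 - 76*w/9 + 16/9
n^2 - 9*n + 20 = (n - 5)*(n - 4)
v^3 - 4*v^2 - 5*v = v*(v - 5)*(v + 1)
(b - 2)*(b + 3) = b^2 + b - 6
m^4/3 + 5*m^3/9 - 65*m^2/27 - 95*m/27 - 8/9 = (m/3 + 1)*(m - 8/3)*(m + 1/3)*(m + 1)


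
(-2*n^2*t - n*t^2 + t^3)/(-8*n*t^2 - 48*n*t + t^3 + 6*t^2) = (2*n^2 + n*t - t^2)/(8*n*t + 48*n - t^2 - 6*t)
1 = 1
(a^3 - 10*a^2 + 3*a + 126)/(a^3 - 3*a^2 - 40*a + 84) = (a^2 - 3*a - 18)/(a^2 + 4*a - 12)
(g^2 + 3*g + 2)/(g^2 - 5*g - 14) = (g + 1)/(g - 7)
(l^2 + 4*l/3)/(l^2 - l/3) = (3*l + 4)/(3*l - 1)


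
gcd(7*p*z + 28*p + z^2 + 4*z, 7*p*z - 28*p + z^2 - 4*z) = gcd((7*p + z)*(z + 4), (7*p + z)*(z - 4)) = 7*p + z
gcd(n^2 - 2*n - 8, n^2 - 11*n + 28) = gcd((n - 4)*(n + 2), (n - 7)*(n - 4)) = n - 4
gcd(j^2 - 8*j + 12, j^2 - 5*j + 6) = j - 2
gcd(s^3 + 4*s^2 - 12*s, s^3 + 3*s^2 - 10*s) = s^2 - 2*s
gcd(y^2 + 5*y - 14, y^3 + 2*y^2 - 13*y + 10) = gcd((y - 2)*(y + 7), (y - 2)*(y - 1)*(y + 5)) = y - 2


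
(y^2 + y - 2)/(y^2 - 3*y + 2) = (y + 2)/(y - 2)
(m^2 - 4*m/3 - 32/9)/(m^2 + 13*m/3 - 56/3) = (m + 4/3)/(m + 7)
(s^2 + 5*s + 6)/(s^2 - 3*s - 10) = (s + 3)/(s - 5)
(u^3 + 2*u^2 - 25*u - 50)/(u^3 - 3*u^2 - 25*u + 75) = (u + 2)/(u - 3)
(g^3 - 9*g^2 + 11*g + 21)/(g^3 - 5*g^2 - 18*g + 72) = (g^2 - 6*g - 7)/(g^2 - 2*g - 24)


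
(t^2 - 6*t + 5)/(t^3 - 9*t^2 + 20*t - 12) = (t - 5)/(t^2 - 8*t + 12)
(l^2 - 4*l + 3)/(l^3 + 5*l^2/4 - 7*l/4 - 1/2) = 4*(l - 3)/(4*l^2 + 9*l + 2)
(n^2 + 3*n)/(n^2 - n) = (n + 3)/(n - 1)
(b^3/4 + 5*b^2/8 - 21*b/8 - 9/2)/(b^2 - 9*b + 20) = (2*b^3 + 5*b^2 - 21*b - 36)/(8*(b^2 - 9*b + 20))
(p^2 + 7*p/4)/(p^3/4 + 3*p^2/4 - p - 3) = p*(4*p + 7)/(p^3 + 3*p^2 - 4*p - 12)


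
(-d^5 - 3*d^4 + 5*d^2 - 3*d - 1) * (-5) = 5*d^5 + 15*d^4 - 25*d^2 + 15*d + 5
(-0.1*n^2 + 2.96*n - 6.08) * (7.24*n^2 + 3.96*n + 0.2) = -0.724*n^4 + 21.0344*n^3 - 32.3176*n^2 - 23.4848*n - 1.216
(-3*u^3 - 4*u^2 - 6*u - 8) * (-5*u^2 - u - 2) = 15*u^5 + 23*u^4 + 40*u^3 + 54*u^2 + 20*u + 16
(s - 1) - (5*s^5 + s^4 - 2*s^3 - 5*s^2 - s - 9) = -5*s^5 - s^4 + 2*s^3 + 5*s^2 + 2*s + 8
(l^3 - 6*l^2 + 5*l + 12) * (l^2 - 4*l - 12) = l^5 - 10*l^4 + 17*l^3 + 64*l^2 - 108*l - 144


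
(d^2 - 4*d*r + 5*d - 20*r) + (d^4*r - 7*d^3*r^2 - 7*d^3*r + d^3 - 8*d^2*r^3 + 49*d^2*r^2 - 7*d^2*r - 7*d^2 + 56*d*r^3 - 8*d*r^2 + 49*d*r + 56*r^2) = d^4*r - 7*d^3*r^2 - 7*d^3*r + d^3 - 8*d^2*r^3 + 49*d^2*r^2 - 7*d^2*r - 6*d^2 + 56*d*r^3 - 8*d*r^2 + 45*d*r + 5*d + 56*r^2 - 20*r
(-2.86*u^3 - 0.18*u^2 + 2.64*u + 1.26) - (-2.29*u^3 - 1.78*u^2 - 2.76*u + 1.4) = -0.57*u^3 + 1.6*u^2 + 5.4*u - 0.14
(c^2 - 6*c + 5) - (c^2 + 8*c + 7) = -14*c - 2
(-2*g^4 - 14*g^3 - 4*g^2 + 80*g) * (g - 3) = -2*g^5 - 8*g^4 + 38*g^3 + 92*g^2 - 240*g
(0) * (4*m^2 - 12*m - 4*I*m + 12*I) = 0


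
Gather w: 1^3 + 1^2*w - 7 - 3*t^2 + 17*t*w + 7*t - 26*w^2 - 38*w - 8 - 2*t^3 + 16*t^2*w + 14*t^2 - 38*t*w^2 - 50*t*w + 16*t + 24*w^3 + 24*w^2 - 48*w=-2*t^3 + 11*t^2 + 23*t + 24*w^3 + w^2*(-38*t - 2) + w*(16*t^2 - 33*t - 85) - 14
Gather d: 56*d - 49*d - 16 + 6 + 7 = 7*d - 3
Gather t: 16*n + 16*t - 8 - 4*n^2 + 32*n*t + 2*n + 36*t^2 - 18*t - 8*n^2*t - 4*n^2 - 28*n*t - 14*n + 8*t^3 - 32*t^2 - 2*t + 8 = -8*n^2 + 4*n + 8*t^3 + 4*t^2 + t*(-8*n^2 + 4*n - 4)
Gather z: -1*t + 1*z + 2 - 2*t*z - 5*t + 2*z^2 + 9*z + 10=-6*t + 2*z^2 + z*(10 - 2*t) + 12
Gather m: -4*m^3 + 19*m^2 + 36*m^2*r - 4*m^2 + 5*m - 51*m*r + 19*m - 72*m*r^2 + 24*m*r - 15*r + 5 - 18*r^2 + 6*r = -4*m^3 + m^2*(36*r + 15) + m*(-72*r^2 - 27*r + 24) - 18*r^2 - 9*r + 5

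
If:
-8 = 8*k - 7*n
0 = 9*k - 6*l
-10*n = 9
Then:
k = -143/80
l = -429/160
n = -9/10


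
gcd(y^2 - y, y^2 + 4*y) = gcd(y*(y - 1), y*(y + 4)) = y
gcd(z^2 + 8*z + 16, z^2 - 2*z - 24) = z + 4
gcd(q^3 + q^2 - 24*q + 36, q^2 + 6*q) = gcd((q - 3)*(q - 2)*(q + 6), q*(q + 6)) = q + 6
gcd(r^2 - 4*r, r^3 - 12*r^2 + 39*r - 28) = r - 4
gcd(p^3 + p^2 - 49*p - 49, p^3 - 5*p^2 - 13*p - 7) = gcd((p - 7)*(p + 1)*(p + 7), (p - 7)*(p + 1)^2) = p^2 - 6*p - 7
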